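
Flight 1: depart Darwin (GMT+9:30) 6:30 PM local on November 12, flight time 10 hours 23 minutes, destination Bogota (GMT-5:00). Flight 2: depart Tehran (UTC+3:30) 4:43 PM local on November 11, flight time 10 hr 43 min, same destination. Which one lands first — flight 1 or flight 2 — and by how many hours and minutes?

the second, by 19 hours 27 minutes

Flight 1 in UTC: 6:30 PM − 9:30 = 9:00 AM on Nov 12.
+10 hours and 23 minutes → arrive 7:23 PM UTC on Nov 12.
Flight 2 in UTC: 4:43 PM − 3:30 = 1:13 PM on Nov 11.
+10 hours and 43 minutes → arrive 11:56 PM UTC on Nov 11.
Flight 2 lands earlier by 19 hours 27 minutes.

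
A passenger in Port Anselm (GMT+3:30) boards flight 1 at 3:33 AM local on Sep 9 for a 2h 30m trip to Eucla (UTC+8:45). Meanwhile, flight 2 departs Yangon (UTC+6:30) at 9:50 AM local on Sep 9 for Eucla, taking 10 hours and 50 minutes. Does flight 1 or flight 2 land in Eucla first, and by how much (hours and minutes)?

the first, by 11 hours 37 minutes

Flight 1 in UTC: 3:33 AM − 3:30 = 12:03 AM on Sep 9.
+2 hours and 30 minutes → arrive 2:33 AM UTC on Sep 9.
Flight 2 in UTC: 9:50 AM − 6:30 = 3:20 AM on Sep 9.
+10 hours 50 minutes → arrive 2:10 PM UTC on Sep 9.
Flight 1 lands earlier by 11 hours 37 minutes.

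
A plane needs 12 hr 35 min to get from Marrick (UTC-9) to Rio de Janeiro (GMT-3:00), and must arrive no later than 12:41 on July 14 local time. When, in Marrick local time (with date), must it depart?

Target arrival in UTC: 12:41 + 3:00 = 15:41 on Jul 14.
Subtract 12 hours 35 minutes → departure 03:06 UTC on Jul 14.
Marrick is UTC−9:00: 03:06 − 9:00 = 18:06 on Jul 13.

18:06 on Jul 13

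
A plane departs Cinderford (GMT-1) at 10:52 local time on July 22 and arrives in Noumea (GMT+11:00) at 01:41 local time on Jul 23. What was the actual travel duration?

2 hours 49 minutes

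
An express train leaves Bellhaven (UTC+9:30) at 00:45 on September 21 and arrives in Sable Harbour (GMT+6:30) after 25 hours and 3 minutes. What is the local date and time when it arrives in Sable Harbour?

Convert departure to UTC: 00:45 − 9:30 = 15:15 UTC on Sep 20.
Add 25 hours 3 minutes travel time → 16:18 UTC (Sep 21).
Sable Harbour is UTC+6:30, so local arrival = 16:18 + 6:30 = 22:48 on Sep 21.

22:48 on Sep 21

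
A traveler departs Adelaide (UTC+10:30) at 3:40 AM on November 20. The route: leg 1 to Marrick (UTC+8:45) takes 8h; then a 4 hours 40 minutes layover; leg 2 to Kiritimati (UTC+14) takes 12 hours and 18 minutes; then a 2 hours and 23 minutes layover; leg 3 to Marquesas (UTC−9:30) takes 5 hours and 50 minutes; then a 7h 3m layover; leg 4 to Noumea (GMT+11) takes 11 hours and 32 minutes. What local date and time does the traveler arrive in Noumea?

7:56 AM on Nov 22

Convert departure to UTC: 3:40 AM − 10:30 = 5:10 PM UTC on Nov 19.
Add 8 hours leg 1 → 1:10 AM UTC (Nov 20).
Add 4 hours 40 minutes layover in Marrick → 5:50 AM UTC.
Add 12 hours 18 minutes leg 2 → 6:08 PM UTC.
Add 2 hours and 23 minutes layover in Kiritimati → 8:31 PM UTC.
Add 5 hours and 50 minutes leg 3 → 2:21 AM UTC (Nov 21).
Add 7 hours 3 minutes layover in Marquesas → 9:24 AM UTC.
Add 11 hours 32 minutes leg 4 → 8:56 PM UTC.
Noumea is UTC+11:00, so local arrival = 8:56 PM + 11:00 = 7:56 AM on Nov 22.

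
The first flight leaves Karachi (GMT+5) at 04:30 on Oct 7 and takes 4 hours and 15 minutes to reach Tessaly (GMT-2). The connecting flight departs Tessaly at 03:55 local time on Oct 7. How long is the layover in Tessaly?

2 hours 10 minutes

Convert departure to UTC: 04:30 − 5:00 = 23:30 UTC on Oct 6.
Add 4 hours and 15 minutes flight time → 03:45 UTC (Oct 7).
Tessaly is UTC−2:00, so local arrival = 03:45 − 2:00 = 01:45 on Oct 7.
Layover = 03:55 − 01:45 = 2 hours 10 minutes.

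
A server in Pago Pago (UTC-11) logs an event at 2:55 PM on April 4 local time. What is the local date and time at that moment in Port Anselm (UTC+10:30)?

In UTC: 2:55 PM + 11:00 = 1:55 AM on Apr 5.
Port Anselm is UTC+10:30: 1:55 AM + 10:30 = 12:25 PM on Apr 5.

12:25 PM on April 5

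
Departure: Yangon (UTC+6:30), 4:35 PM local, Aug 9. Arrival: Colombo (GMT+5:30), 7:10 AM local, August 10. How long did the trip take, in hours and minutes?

15 hours 35 minutes

Departure in UTC: 4:35 PM − 6:30 = 10:05 AM on Aug 9.
Arrival in UTC: 7:10 AM − 5:30 = 1:40 AM on Aug 10.
Elapsed = 1:40 AM − 10:05 AM (+1 day) = 15 hours 35 minutes.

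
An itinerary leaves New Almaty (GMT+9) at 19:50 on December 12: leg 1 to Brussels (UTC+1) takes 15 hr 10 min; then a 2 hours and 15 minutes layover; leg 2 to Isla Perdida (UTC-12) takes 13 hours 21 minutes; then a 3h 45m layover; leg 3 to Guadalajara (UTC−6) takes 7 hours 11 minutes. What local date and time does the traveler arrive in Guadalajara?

22:32 on December 13

Convert departure to UTC: 19:50 − 9:00 = 10:50 UTC on Dec 12.
Add 15 hours 10 minutes leg 1 → 02:00 UTC (Dec 13).
Add 2 hours and 15 minutes layover in Brussels → 04:15 UTC.
Add 13 hours and 21 minutes leg 2 → 17:36 UTC.
Add 3 hours and 45 minutes layover in Isla Perdida → 21:21 UTC.
Add 7 hours and 11 minutes leg 3 → 04:32 UTC (Dec 14).
Guadalajara is UTC−6:00, so local arrival = 04:32 − 6:00 = 22:32 on Dec 13.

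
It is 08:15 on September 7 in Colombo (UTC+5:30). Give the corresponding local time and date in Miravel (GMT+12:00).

14:45 on Sep 7

In UTC: 08:15 − 5:30 = 02:45 on Sep 7.
Miravel is UTC+12:00: 02:45 + 12:00 = 14:45 on Sep 7.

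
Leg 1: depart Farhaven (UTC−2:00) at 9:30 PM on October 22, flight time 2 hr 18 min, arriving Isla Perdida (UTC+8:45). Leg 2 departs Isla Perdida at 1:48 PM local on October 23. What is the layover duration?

3 hours 15 minutes

Convert departure to UTC: 9:30 PM + 2:00 = 11:30 PM UTC on Oct 22.
Add 2 hours 18 minutes flight time → 1:48 AM UTC (Oct 23).
Isla Perdida is UTC+8:45, so local arrival = 1:48 AM + 8:45 = 10:33 AM on Oct 23.
Layover = 1:48 PM − 10:33 AM = 3 hours 15 minutes.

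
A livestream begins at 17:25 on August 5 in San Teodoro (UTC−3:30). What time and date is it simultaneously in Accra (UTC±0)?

20:55 on August 5

In UTC: 17:25 + 3:30 = 20:55 on Aug 5.
Accra is UTC+0, so it is 20:55 on Aug 5.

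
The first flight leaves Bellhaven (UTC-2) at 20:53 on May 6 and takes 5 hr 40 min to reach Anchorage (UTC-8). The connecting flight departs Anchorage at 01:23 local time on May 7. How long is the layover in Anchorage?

4 hours 50 minutes

Convert departure to UTC: 20:53 + 2:00 = 22:53 UTC on May 6.
Add 5 hours 40 minutes flight time → 04:33 UTC (May 7).
Anchorage is UTC−8:00, so local arrival = 04:33 − 8:00 = 20:33 on May 6.
Layover = 01:23 − 20:33 (+1 day) = 4 hours 50 minutes.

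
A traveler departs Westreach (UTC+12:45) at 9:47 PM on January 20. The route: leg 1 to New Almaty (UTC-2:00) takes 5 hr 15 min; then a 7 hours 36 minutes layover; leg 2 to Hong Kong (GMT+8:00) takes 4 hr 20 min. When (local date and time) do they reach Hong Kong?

Convert departure to UTC: 9:47 PM − 12:45 = 9:02 AM UTC on Jan 20.
Add 5 hours and 15 minutes leg 1 → 2:17 PM UTC.
Add 7 hours and 36 minutes layover in New Almaty → 9:53 PM UTC.
Add 4 hours 20 minutes leg 2 → 2:13 AM UTC (Jan 21).
Hong Kong is UTC+8:00, so local arrival = 2:13 AM + 8:00 = 10:13 AM on Jan 21.

10:13 AM on January 21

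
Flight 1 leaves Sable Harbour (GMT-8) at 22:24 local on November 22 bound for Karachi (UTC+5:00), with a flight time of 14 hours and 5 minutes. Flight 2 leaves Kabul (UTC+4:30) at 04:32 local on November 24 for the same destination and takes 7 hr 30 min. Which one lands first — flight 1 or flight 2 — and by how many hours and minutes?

the first, by 11 hours 3 minutes

Flight 1 in UTC: 22:24 + 8:00 = 06:24 on Nov 23.
+14 hours 5 minutes → arrive 20:29 UTC on Nov 23.
Flight 2 in UTC: 04:32 − 4:30 = 00:02 on Nov 24.
+7 hours and 30 minutes → arrive 07:32 UTC on Nov 24.
Flight 1 lands earlier by 11 hours 3 minutes.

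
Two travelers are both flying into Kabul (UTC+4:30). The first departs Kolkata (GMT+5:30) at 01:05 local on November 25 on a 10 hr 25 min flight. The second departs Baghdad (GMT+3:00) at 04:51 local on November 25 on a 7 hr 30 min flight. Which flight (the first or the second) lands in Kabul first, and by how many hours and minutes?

Flight 1 in UTC: 01:05 − 5:30 = 19:35 on Nov 24.
+10 hours 25 minutes → arrive 06:00 UTC on Nov 25.
Flight 2 in UTC: 04:51 − 3:00 = 01:51 on Nov 25.
+7 hours 30 minutes → arrive 09:21 UTC on Nov 25.
Flight 1 lands earlier by 3 hours 21 minutes.

the first, by 3 hours 21 minutes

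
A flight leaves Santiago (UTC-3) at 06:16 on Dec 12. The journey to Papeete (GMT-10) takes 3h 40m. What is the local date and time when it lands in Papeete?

02:56 on December 12

Papeete is 7:00 behind Santiago.
After 3 hours 40 minutes it is 09:56 in Santiago.
Shift by the zone difference: 09:56 − 7:00 = 02:56 on Dec 12 in Papeete.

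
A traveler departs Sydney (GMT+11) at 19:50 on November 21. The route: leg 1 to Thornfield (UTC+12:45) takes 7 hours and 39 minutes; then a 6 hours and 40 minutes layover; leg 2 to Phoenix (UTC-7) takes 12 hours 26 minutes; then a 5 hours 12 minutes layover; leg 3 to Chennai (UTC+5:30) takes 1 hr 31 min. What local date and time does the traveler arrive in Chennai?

Convert departure to UTC: 19:50 − 11:00 = 08:50 UTC on Nov 21.
Add 7 hours 39 minutes leg 1 → 16:29 UTC.
Add 6 hours and 40 minutes layover in Thornfield → 23:09 UTC.
Add 12 hours 26 minutes leg 2 → 11:35 UTC (Nov 22).
Add 5 hours 12 minutes layover in Phoenix → 16:47 UTC.
Add 1 hour and 31 minutes leg 3 → 18:18 UTC.
Chennai is UTC+5:30, so local arrival = 18:18 + 5:30 = 23:48 on Nov 22.

23:48 on November 22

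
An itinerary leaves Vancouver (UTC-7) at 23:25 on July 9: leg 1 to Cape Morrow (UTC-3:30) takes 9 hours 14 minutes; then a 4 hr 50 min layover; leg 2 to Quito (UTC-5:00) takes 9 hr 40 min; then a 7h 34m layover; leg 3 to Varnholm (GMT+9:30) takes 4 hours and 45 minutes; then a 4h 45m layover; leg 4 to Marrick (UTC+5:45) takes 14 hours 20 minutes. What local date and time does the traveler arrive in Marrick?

19:18 on Jul 12

Convert departure to UTC: 23:25 + 7:00 = 06:25 UTC on Jul 10.
Add 9 hours 14 minutes leg 1 → 15:39 UTC.
Add 4 hours and 50 minutes layover in Cape Morrow → 20:29 UTC.
Add 9 hours and 40 minutes leg 2 → 06:09 UTC (Jul 11).
Add 7 hours and 34 minutes layover in Quito → 13:43 UTC.
Add 4 hours and 45 minutes leg 3 → 18:28 UTC.
Add 4 hours 45 minutes layover in Varnholm → 23:13 UTC.
Add 14 hours 20 minutes leg 4 → 13:33 UTC (Jul 12).
Marrick is UTC+5:45, so local arrival = 13:33 + 5:45 = 19:18 on Jul 12.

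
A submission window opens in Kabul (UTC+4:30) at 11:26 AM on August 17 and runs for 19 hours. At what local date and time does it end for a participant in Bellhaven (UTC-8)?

Convert start to UTC: 11:26 AM − 4:30 = 6:56 AM UTC on Aug 17.
Add 19 hours duration → 1:56 AM UTC (Aug 18).
Bellhaven is UTC−8:00, so local end time = 1:56 AM − 8:00 = 5:56 PM on Aug 17.

5:56 PM on Aug 17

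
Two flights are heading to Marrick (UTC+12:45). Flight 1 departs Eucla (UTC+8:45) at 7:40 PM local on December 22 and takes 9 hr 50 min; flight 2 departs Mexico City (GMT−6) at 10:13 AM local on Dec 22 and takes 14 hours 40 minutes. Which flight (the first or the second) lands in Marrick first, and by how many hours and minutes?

the first, by 10 hours 8 minutes

Flight 1 in UTC: 7:40 PM − 8:45 = 10:55 AM on Dec 22.
+9 hours and 50 minutes → arrive 8:45 PM UTC on Dec 22.
Flight 2 in UTC: 10:13 AM + 6:00 = 4:13 PM on Dec 22.
+14 hours and 40 minutes → arrive 6:53 AM UTC on Dec 23.
Flight 1 lands earlier by 10 hours 8 minutes.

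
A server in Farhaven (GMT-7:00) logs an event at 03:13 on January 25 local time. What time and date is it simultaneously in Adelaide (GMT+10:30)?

20:43 on Jan 25

Adelaide is 17:30 ahead of Farhaven.
Shift by the zone difference: 03:13 + 17:30 = 20:43 on Jan 25 in Adelaide.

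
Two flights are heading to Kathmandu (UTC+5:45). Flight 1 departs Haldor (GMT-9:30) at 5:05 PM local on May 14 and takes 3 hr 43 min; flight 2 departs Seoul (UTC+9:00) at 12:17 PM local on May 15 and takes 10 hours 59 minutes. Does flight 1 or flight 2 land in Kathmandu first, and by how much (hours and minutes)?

Flight 1 in UTC: 5:05 PM + 9:30 = 2:35 AM on May 15.
+3 hours and 43 minutes → arrive 6:18 AM UTC on May 15.
Flight 2 in UTC: 12:17 PM − 9:00 = 3:17 AM on May 15.
+10 hours 59 minutes → arrive 2:16 PM UTC on May 15.
Flight 1 lands earlier by 7 hours 58 minutes.

the first, by 7 hours 58 minutes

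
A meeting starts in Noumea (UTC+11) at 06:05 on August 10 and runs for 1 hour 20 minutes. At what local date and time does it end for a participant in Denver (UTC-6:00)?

14:25 on August 9

Convert start to UTC: 06:05 − 11:00 = 19:05 UTC on Aug 9.
Add 1 hour and 20 minutes duration → 20:25 UTC.
Denver is UTC−6:00, so local end time = 20:25 − 6:00 = 14:25 on Aug 9.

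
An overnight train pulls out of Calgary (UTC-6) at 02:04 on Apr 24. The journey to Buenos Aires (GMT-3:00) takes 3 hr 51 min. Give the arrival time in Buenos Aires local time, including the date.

Convert departure to UTC: 02:04 + 6:00 = 08:04 UTC on Apr 24.
Add 3 hours and 51 minutes travel time → 11:55 UTC.
Buenos Aires is UTC−3:00, so local arrival = 11:55 − 3:00 = 08:55 on Apr 24.

08:55 on Apr 24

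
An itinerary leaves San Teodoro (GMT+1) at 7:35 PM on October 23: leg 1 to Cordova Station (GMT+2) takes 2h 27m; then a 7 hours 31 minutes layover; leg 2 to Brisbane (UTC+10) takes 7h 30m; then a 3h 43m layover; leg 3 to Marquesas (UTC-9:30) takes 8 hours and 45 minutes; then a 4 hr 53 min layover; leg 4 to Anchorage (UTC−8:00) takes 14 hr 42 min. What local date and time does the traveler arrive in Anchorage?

Convert departure to UTC: 7:35 PM − 1:00 = 6:35 PM UTC on Oct 23.
Add 2 hours and 27 minutes leg 1 → 9:02 PM UTC.
Add 7 hours 31 minutes layover in Cordova Station → 4:33 AM UTC (Oct 24).
Add 7 hours and 30 minutes leg 2 → 12:03 PM UTC.
Add 3 hours and 43 minutes layover in Brisbane → 3:46 PM UTC.
Add 8 hours 45 minutes leg 3 → 12:31 AM UTC (Oct 25).
Add 4 hours and 53 minutes layover in Marquesas → 5:24 AM UTC.
Add 14 hours and 42 minutes leg 4 → 8:06 PM UTC.
Anchorage is UTC−8:00, so local arrival = 8:06 PM − 8:00 = 12:06 PM on Oct 25.

12:06 PM on Oct 25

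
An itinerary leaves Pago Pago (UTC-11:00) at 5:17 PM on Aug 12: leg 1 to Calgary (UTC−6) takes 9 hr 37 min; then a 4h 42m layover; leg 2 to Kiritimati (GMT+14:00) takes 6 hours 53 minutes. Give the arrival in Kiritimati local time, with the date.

Convert departure to UTC: 5:17 PM + 11:00 = 4:17 AM UTC on Aug 13.
Add 9 hours and 37 minutes leg 1 → 1:54 PM UTC.
Add 4 hours and 42 minutes layover in Calgary → 6:36 PM UTC.
Add 6 hours 53 minutes leg 2 → 1:29 AM UTC (Aug 14).
Kiritimati is UTC+14:00, so local arrival = 1:29 AM + 14:00 = 3:29 PM on Aug 14.

3:29 PM on Aug 14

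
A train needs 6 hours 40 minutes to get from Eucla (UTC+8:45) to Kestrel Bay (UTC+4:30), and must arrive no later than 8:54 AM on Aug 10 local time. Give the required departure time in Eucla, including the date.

6:29 AM on August 10

Target arrival in UTC: 8:54 AM − 4:30 = 4:24 AM on Aug 10.
Subtract 6 hours 40 minutes → departure 9:44 PM UTC on Aug 9.
Eucla is UTC+8:45: 9:44 PM + 8:45 = 6:29 AM on Aug 10.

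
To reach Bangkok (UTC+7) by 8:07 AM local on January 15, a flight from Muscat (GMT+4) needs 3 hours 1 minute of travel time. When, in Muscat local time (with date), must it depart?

2:06 AM on January 15

Target arrival in UTC: 8:07 AM − 7:00 = 1:07 AM on Jan 15.
Subtract 3 hours and 1 minute → departure 10:06 PM UTC on Jan 14.
Muscat is UTC+4:00: 10:06 PM + 4:00 = 2:06 AM on Jan 15.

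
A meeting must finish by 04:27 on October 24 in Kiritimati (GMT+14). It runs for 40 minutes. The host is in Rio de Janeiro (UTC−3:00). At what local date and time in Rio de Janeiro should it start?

10:47 on Oct 23

Target end time in UTC: 04:27 − 14:00 = 14:27 on Oct 23.
Subtract 40 minutes → start 13:47 UTC on Oct 23.
Rio de Janeiro is UTC−3:00: 13:47 − 3:00 = 10:47 on Oct 23.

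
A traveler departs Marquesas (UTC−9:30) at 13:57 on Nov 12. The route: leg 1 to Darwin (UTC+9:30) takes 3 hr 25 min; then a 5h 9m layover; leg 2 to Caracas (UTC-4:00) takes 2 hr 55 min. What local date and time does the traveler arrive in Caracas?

06:56 on November 13

Convert departure to UTC: 13:57 + 9:30 = 23:27 UTC on Nov 12.
Add 3 hours and 25 minutes leg 1 → 02:52 UTC (Nov 13).
Add 5 hours and 9 minutes layover in Darwin → 08:01 UTC.
Add 2 hours 55 minutes leg 2 → 10:56 UTC.
Caracas is UTC−4:00, so local arrival = 10:56 − 4:00 = 06:56 on Nov 13.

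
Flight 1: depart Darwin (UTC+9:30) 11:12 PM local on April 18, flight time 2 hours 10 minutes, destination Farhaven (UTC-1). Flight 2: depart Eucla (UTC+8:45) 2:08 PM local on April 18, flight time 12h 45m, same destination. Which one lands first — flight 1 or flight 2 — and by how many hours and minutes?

the first, by 2 hours 16 minutes

Flight 1 in UTC: 11:12 PM − 9:30 = 1:42 PM on Apr 18.
+2 hours and 10 minutes → arrive 3:52 PM UTC on Apr 18.
Flight 2 in UTC: 2:08 PM − 8:45 = 5:23 AM on Apr 18.
+12 hours 45 minutes → arrive 6:08 PM UTC on Apr 18.
Flight 1 lands earlier by 2 hours 16 minutes.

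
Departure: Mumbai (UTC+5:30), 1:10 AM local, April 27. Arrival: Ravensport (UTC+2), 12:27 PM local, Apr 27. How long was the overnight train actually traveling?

Ravensport is 3:30 behind Mumbai.
Clock-face elapsed time (ignoring zones) is 11 hours 17 minutes.
Actual elapsed = 11 hours 17 minutes + 3:30 = 14 hours 47 minutes.

14 hours 47 minutes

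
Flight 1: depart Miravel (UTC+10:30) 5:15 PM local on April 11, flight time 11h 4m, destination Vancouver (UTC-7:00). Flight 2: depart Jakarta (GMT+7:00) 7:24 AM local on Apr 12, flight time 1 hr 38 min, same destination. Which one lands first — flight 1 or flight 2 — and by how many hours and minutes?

Flight 1 in UTC: 5:15 PM − 10:30 = 6:45 AM on Apr 11.
+11 hours 4 minutes → arrive 5:49 PM UTC on Apr 11.
Flight 2 in UTC: 7:24 AM − 7:00 = 12:24 AM on Apr 12.
+1 hour 38 minutes → arrive 2:02 AM UTC on Apr 12.
Flight 1 lands earlier by 8 hours 13 minutes.

the first, by 8 hours 13 minutes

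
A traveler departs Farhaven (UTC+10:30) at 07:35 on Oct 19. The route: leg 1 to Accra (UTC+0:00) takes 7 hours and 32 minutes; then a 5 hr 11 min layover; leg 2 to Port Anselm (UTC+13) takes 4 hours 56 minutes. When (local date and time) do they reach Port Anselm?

03:44 on October 20

Convert departure to UTC: 07:35 − 10:30 = 21:05 UTC on Oct 18.
Add 7 hours and 32 minutes leg 1 → 04:37 UTC (Oct 19).
Add 5 hours and 11 minutes layover in Accra → 09:48 UTC.
Add 4 hours 56 minutes leg 2 → 14:44 UTC.
Port Anselm is UTC+13:00, so local arrival = 14:44 + 13:00 = 03:44 on Oct 20.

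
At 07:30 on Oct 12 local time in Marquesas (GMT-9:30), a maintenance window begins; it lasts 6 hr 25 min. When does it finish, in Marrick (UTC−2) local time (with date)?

Convert start to UTC: 07:30 + 9:30 = 17:00 UTC on Oct 12.
Add 6 hours 25 minutes duration → 23:25 UTC.
Marrick is UTC−2:00, so local end time = 23:25 − 2:00 = 21:25 on Oct 12.

21:25 on October 12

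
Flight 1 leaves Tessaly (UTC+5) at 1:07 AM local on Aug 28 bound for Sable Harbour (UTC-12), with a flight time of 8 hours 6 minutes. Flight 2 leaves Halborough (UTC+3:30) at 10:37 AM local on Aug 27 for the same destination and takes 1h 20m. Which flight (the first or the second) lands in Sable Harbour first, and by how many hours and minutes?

Flight 1 in UTC: 1:07 AM − 5:00 = 8:07 PM on Aug 27.
+8 hours 6 minutes → arrive 4:13 AM UTC on Aug 28.
Flight 2 in UTC: 10:37 AM − 3:30 = 7:07 AM on Aug 27.
+1 hour and 20 minutes → arrive 8:27 AM UTC on Aug 27.
Flight 2 lands earlier by 19 hours 46 minutes.

the second, by 19 hours 46 minutes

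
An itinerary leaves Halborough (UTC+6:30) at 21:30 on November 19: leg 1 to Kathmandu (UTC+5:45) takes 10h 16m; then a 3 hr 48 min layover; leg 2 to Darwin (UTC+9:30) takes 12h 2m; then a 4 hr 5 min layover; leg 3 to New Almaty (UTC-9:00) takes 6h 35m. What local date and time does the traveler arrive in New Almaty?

18:46 on November 20

Convert departure to UTC: 21:30 − 6:30 = 15:00 UTC on Nov 19.
Add 10 hours and 16 minutes leg 1 → 01:16 UTC (Nov 20).
Add 3 hours and 48 minutes layover in Kathmandu → 05:04 UTC.
Add 12 hours and 2 minutes leg 2 → 17:06 UTC.
Add 4 hours 5 minutes layover in Darwin → 21:11 UTC.
Add 6 hours 35 minutes leg 3 → 03:46 UTC (Nov 21).
New Almaty is UTC−9:00, so local arrival = 03:46 − 9:00 = 18:46 on Nov 20.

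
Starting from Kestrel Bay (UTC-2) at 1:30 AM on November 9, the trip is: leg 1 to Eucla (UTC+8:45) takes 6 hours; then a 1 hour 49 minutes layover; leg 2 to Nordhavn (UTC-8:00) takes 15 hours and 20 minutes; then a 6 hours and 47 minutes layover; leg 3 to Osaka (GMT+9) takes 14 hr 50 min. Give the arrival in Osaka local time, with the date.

Convert departure to UTC: 1:30 AM + 2:00 = 3:30 AM UTC on Nov 9.
Add 6 hours leg 1 → 9:30 AM UTC.
Add 1 hour and 49 minutes layover in Eucla → 11:19 AM UTC.
Add 15 hours and 20 minutes leg 2 → 2:39 AM UTC (Nov 10).
Add 6 hours 47 minutes layover in Nordhavn → 9:26 AM UTC.
Add 14 hours and 50 minutes leg 3 → 12:16 AM UTC (Nov 11).
Osaka is UTC+9:00, so local arrival = 12:16 AM + 9:00 = 9:16 AM on Nov 11.

9:16 AM on November 11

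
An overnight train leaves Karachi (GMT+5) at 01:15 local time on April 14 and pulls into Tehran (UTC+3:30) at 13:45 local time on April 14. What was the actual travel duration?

14 hours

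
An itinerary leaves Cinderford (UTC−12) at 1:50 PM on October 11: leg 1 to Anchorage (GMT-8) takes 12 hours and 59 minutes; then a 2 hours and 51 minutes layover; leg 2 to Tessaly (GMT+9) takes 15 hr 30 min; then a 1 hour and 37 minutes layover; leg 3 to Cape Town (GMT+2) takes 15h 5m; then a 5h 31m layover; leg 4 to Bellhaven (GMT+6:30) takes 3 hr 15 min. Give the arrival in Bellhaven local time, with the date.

5:08 PM on Oct 14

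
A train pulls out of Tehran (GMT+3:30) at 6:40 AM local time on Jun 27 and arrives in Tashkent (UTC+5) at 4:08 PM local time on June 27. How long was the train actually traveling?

Departure in UTC: 6:40 AM − 3:30 = 3:10 AM on Jun 27.
Arrival in UTC: 4:08 PM − 5:00 = 11:08 AM on Jun 27.
Elapsed = 11:08 AM − 3:10 AM = 7 hours 58 minutes.

7 hours 58 minutes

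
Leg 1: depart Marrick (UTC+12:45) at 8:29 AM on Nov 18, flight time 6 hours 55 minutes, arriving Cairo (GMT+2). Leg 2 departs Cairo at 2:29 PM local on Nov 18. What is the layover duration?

Convert departure to UTC: 8:29 AM − 12:45 = 7:44 PM UTC on Nov 17.
Add 6 hours and 55 minutes flight time → 2:39 AM UTC (Nov 18).
Cairo is UTC+2:00, so local arrival = 2:39 AM + 2:00 = 4:39 AM on Nov 18.
Layover = 2:29 PM − 4:39 AM = 9 hours 50 minutes.

9 hours 50 minutes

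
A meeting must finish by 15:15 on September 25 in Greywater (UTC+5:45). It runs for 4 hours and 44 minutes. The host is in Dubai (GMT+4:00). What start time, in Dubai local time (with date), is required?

08:46 on September 25

Target end time in UTC: 15:15 − 5:45 = 09:30 on Sep 25.
Subtract 4 hours 44 minutes → start 04:46 UTC on Sep 25.
Dubai is UTC+4:00: 04:46 + 4:00 = 08:46 on Sep 25.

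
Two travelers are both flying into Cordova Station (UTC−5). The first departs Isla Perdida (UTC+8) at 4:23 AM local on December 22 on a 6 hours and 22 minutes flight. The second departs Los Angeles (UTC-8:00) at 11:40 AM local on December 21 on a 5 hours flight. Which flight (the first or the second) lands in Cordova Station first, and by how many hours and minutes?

the second, by 2 hours 5 minutes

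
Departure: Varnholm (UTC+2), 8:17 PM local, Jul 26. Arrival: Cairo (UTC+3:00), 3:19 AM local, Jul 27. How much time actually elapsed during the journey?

Departure in UTC: 8:17 PM − 2:00 = 6:17 PM on Jul 26.
Arrival in UTC: 3:19 AM − 3:00 = 12:19 AM on Jul 27.
Elapsed = 12:19 AM − 6:17 PM (+1 day) = 6 hours 2 minutes.

6 hours 2 minutes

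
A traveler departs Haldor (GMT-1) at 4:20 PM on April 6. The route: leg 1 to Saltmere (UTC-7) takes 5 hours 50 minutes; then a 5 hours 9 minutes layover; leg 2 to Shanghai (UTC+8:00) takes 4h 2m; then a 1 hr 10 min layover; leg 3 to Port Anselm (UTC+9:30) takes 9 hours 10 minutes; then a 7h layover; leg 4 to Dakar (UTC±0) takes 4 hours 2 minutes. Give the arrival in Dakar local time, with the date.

5:43 AM on Apr 8

Convert departure to UTC: 4:20 PM + 1:00 = 5:20 PM UTC on Apr 6.
Add 5 hours 50 minutes leg 1 → 11:10 PM UTC.
Add 5 hours 9 minutes layover in Saltmere → 4:19 AM UTC (Apr 7).
Add 4 hours 2 minutes leg 2 → 8:21 AM UTC.
Add 1 hour and 10 minutes layover in Shanghai → 9:31 AM UTC.
Add 9 hours 10 minutes leg 3 → 6:41 PM UTC.
Add 7 hours layover in Port Anselm → 1:41 AM UTC (Apr 8).
Add 4 hours 2 minutes leg 4 → 5:43 AM UTC.
Dakar is UTC+0, so local arrival is the same: 5:43 AM on Apr 8.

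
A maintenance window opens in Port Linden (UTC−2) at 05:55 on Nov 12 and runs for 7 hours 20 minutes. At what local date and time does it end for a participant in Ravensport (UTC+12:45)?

04:00 on Nov 13

Convert start to UTC: 05:55 + 2:00 = 07:55 UTC on Nov 12.
Add 7 hours and 20 minutes duration → 15:15 UTC.
Ravensport is UTC+12:45, so local end time = 15:15 + 12:45 = 04:00 on Nov 13.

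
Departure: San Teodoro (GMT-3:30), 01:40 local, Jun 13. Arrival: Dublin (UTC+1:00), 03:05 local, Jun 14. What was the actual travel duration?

Dublin is 4:30 ahead of San Teodoro.
Clock-face elapsed time (ignoring zones) is 25 hours 25 minutes.
Actual elapsed = 25 hours 25 minutes − 4:30 = 20 hours 55 minutes.

20 hours 55 minutes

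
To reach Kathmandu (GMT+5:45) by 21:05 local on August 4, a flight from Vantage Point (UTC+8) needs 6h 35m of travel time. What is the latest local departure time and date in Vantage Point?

Target arrival in UTC: 21:05 − 5:45 = 15:20 on Aug 4.
Subtract 6 hours and 35 minutes → departure 08:45 UTC on Aug 4.
Vantage Point is UTC+8:00: 08:45 + 8:00 = 16:45 on Aug 4.

16:45 on Aug 4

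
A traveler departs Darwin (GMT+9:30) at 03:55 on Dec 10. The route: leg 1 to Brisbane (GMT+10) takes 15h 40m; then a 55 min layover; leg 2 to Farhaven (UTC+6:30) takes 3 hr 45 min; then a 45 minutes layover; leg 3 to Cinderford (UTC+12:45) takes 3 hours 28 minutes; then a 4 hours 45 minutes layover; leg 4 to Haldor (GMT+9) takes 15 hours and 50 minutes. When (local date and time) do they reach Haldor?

Convert departure to UTC: 03:55 − 9:30 = 18:25 UTC on Dec 9.
Add 15 hours 40 minutes leg 1 → 10:05 UTC (Dec 10).
Add 55 minutes layover in Brisbane → 11:00 UTC.
Add 3 hours 45 minutes leg 2 → 14:45 UTC.
Add 45 minutes layover in Farhaven → 15:30 UTC.
Add 3 hours 28 minutes leg 3 → 18:58 UTC.
Add 4 hours and 45 minutes layover in Cinderford → 23:43 UTC.
Add 15 hours 50 minutes leg 4 → 15:33 UTC (Dec 11).
Haldor is UTC+9:00, so local arrival = 15:33 + 9:00 = 00:33 on Dec 12.

00:33 on Dec 12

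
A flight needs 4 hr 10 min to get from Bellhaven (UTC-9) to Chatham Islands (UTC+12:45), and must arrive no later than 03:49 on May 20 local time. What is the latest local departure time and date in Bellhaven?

01:54 on May 19

Target arrival in UTC: 03:49 − 12:45 = 15:04 on May 19.
Subtract 4 hours and 10 minutes → departure 10:54 UTC on May 19.
Bellhaven is UTC−9:00: 10:54 − 9:00 = 01:54 on May 19.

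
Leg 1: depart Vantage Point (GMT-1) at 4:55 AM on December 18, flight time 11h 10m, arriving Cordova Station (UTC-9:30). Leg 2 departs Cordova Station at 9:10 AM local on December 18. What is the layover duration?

1 hour 35 minutes

Convert departure to UTC: 4:55 AM + 1:00 = 5:55 AM UTC on Dec 18.
Add 11 hours 10 minutes flight time → 5:05 PM UTC.
Cordova Station is UTC−9:30, so local arrival = 5:05 PM − 9:30 = 7:35 AM on Dec 18.
Layover = 9:10 AM − 7:35 AM = 1 hour 35 minutes.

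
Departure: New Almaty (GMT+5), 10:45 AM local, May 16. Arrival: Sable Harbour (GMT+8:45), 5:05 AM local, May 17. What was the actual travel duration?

14 hours 35 minutes

Sable Harbour is 3:45 ahead of New Almaty.
Clock-face elapsed time (ignoring zones) is 18 hours 20 minutes.
Actual elapsed = 18 hours 20 minutes − 3:45 = 14 hours 35 minutes.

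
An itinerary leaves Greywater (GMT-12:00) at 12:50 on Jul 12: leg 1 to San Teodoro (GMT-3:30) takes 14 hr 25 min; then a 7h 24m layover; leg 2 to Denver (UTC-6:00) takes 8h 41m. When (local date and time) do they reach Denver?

Convert departure to UTC: 12:50 + 12:00 = 00:50 UTC on Jul 13.
Add 14 hours 25 minutes leg 1 → 15:15 UTC.
Add 7 hours 24 minutes layover in San Teodoro → 22:39 UTC.
Add 8 hours 41 minutes leg 2 → 07:20 UTC (Jul 14).
Denver is UTC−6:00, so local arrival = 07:20 − 6:00 = 01:20 on Jul 14.

01:20 on Jul 14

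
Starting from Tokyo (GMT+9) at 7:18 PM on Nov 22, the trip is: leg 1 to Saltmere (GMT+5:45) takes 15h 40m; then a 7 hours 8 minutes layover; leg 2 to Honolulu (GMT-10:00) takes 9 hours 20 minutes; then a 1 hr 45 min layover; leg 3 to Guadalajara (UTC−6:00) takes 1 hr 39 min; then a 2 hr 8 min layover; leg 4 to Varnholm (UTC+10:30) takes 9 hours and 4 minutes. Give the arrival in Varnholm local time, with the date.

7:32 PM on November 24

Convert departure to UTC: 7:18 PM − 9:00 = 10:18 AM UTC on Nov 22.
Add 15 hours 40 minutes leg 1 → 1:58 AM UTC (Nov 23).
Add 7 hours and 8 minutes layover in Saltmere → 9:06 AM UTC.
Add 9 hours 20 minutes leg 2 → 6:26 PM UTC.
Add 1 hour 45 minutes layover in Honolulu → 8:11 PM UTC.
Add 1 hour 39 minutes leg 3 → 9:50 PM UTC.
Add 2 hours 8 minutes layover in Guadalajara → 11:58 PM UTC.
Add 9 hours 4 minutes leg 4 → 9:02 AM UTC (Nov 24).
Varnholm is UTC+10:30, so local arrival = 9:02 AM + 10:30 = 7:32 PM on Nov 24.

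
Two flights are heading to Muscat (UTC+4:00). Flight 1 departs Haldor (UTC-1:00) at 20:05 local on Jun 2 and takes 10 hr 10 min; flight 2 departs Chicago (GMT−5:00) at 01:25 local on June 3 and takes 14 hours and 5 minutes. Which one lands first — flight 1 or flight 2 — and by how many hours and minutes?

the first, by 13 hours 15 minutes

Flight 1 in UTC: 20:05 + 1:00 = 21:05 on Jun 2.
+10 hours and 10 minutes → arrive 07:15 UTC on Jun 3.
Flight 2 in UTC: 01:25 + 5:00 = 06:25 on Jun 3.
+14 hours 5 minutes → arrive 20:30 UTC on Jun 3.
Flight 1 lands earlier by 13 hours 15 minutes.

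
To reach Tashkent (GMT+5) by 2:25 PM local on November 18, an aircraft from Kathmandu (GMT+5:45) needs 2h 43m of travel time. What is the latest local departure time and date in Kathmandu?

12:27 PM on November 18

Target arrival in UTC: 2:25 PM − 5:00 = 9:25 AM on Nov 18.
Subtract 2 hours 43 minutes → departure 6:42 AM UTC on Nov 18.
Kathmandu is UTC+5:45: 6:42 AM + 5:45 = 12:27 PM on Nov 18.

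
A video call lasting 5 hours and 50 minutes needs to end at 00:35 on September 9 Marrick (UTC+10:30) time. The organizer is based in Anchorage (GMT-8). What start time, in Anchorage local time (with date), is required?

00:15 on Sep 8

Target end time in UTC: 00:35 − 10:30 = 14:05 on Sep 8.
Subtract 5 hours 50 minutes → start 08:15 UTC on Sep 8.
Anchorage is UTC−8:00: 08:15 − 8:00 = 00:15 on Sep 8.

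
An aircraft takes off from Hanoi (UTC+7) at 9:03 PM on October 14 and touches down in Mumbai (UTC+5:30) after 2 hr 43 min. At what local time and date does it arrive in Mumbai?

Convert departure to UTC: 9:03 PM − 7:00 = 2:03 PM UTC on Oct 14.
Add 2 hours and 43 minutes travel time → 4:46 PM UTC.
Mumbai is UTC+5:30, so local arrival = 4:46 PM + 5:30 = 10:16 PM on Oct 14.

10:16 PM on October 14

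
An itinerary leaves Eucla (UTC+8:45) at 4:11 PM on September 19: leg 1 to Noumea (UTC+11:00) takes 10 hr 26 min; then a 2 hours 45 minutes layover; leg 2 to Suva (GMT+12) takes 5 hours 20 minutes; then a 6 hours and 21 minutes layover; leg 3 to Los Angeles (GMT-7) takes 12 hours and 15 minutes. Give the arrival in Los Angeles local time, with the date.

1:33 PM on Sep 20

Convert departure to UTC: 4:11 PM − 8:45 = 7:26 AM UTC on Sep 19.
Add 10 hours and 26 minutes leg 1 → 5:52 PM UTC.
Add 2 hours 45 minutes layover in Noumea → 8:37 PM UTC.
Add 5 hours 20 minutes leg 2 → 1:57 AM UTC (Sep 20).
Add 6 hours and 21 minutes layover in Suva → 8:18 AM UTC.
Add 12 hours and 15 minutes leg 3 → 8:33 PM UTC.
Los Angeles is UTC−7:00, so local arrival = 8:33 PM − 7:00 = 1:33 PM on Sep 20.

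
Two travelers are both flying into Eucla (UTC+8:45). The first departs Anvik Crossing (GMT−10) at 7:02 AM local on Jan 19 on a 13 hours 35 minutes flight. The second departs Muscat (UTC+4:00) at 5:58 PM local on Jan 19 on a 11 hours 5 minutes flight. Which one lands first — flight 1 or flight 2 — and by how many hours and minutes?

the second, by 5 hours 34 minutes

Flight 1 in UTC: 7:02 AM + 10:00 = 5:02 PM on Jan 19.
+13 hours 35 minutes → arrive 6:37 AM UTC on Jan 20.
Flight 2 in UTC: 5:58 PM − 4:00 = 1:58 PM on Jan 19.
+11 hours and 5 minutes → arrive 1:03 AM UTC on Jan 20.
Flight 2 lands earlier by 5 hours 34 minutes.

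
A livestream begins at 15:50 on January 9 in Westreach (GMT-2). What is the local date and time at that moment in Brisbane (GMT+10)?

In UTC: 15:50 + 2:00 = 17:50 on Jan 9.
Brisbane is UTC+10:00: 17:50 + 10:00 = 03:50 on Jan 10.

03:50 on January 10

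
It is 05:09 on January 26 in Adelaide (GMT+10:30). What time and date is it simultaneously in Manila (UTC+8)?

Manila is 2:30 behind Adelaide.
Shift by the zone difference: 05:09 − 2:30 = 02:39 on Jan 26 in Manila.

02:39 on Jan 26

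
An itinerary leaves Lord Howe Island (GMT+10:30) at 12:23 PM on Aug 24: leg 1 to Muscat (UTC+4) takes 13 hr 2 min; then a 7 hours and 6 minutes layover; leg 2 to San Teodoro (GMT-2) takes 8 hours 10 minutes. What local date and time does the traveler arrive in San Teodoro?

Convert departure to UTC: 12:23 PM − 10:30 = 1:53 AM UTC on Aug 24.
Add 13 hours and 2 minutes leg 1 → 2:55 PM UTC.
Add 7 hours and 6 minutes layover in Muscat → 10:01 PM UTC.
Add 8 hours 10 minutes leg 2 → 6:11 AM UTC (Aug 25).
San Teodoro is UTC−2:00, so local arrival = 6:11 AM − 2:00 = 4:11 AM on Aug 25.

4:11 AM on August 25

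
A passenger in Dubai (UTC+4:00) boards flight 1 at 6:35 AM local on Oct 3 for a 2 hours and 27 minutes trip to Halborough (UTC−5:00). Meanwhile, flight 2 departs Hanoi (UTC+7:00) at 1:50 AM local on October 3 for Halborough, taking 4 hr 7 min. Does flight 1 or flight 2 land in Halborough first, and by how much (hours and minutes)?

the second, by 6 hours 5 minutes

Flight 1 in UTC: 6:35 AM − 4:00 = 2:35 AM on Oct 3.
+2 hours 27 minutes → arrive 5:02 AM UTC on Oct 3.
Flight 2 in UTC: 1:50 AM − 7:00 = 6:50 PM on Oct 2.
+4 hours 7 minutes → arrive 10:57 PM UTC on Oct 2.
Flight 2 lands earlier by 6 hours 5 minutes.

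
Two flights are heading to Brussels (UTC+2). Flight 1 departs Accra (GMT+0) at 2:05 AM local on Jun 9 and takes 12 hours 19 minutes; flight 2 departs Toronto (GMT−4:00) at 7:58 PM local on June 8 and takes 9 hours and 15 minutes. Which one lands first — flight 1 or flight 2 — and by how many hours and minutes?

Flight 1 departs at 2:05 AM UTC (Jun 9).
+12 hours 19 minutes → arrive 2:24 PM UTC on Jun 9.
Flight 2 in UTC: 7:58 PM + 4:00 = 11:58 PM on Jun 8.
+9 hours and 15 minutes → arrive 9:13 AM UTC on Jun 9.
Flight 2 lands earlier by 5 hours 11 minutes.

the second, by 5 hours 11 minutes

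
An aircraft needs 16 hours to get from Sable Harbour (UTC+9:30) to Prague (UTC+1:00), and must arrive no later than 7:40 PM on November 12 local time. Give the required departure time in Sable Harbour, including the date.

12:10 PM on Nov 12

Target arrival in UTC: 7:40 PM − 1:00 = 6:40 PM on Nov 12.
Subtract 16 hours → departure 2:40 AM UTC on Nov 12.
Sable Harbour is UTC+9:30: 2:40 AM + 9:30 = 12:10 PM on Nov 12.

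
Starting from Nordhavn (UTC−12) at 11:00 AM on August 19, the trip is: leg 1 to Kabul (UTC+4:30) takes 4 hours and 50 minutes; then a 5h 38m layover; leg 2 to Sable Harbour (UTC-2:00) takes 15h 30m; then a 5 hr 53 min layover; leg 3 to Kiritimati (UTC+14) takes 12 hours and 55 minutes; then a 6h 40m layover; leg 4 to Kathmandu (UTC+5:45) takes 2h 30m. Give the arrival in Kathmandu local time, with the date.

Convert departure to UTC: 11:00 AM + 12:00 = 11:00 PM UTC on Aug 19.
Add 4 hours 50 minutes leg 1 → 3:50 AM UTC (Aug 20).
Add 5 hours and 38 minutes layover in Kabul → 9:28 AM UTC.
Add 15 hours and 30 minutes leg 2 → 12:58 AM UTC (Aug 21).
Add 5 hours 53 minutes layover in Sable Harbour → 6:51 AM UTC.
Add 12 hours and 55 minutes leg 3 → 7:46 PM UTC.
Add 6 hours and 40 minutes layover in Kiritimati → 2:26 AM UTC (Aug 22).
Add 2 hours 30 minutes leg 4 → 4:56 AM UTC.
Kathmandu is UTC+5:45, so local arrival = 4:56 AM + 5:45 = 10:41 AM on Aug 22.

10:41 AM on Aug 22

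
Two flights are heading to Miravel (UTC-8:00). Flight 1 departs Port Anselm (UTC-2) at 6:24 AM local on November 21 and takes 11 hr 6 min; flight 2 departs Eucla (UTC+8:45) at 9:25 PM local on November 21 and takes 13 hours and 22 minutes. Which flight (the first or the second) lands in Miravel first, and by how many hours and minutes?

the first, by 6 hours 32 minutes

Flight 1 in UTC: 6:24 AM + 2:00 = 8:24 AM on Nov 21.
+11 hours 6 minutes → arrive 7:30 PM UTC on Nov 21.
Flight 2 in UTC: 9:25 PM − 8:45 = 12:40 PM on Nov 21.
+13 hours 22 minutes → arrive 2:02 AM UTC on Nov 22.
Flight 1 lands earlier by 6 hours 32 minutes.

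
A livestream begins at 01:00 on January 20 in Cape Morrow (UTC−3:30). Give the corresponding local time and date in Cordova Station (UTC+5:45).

10:15 on Jan 20

Cordova Station is 9:15 ahead of Cape Morrow.
Shift by the zone difference: 01:00 + 9:15 = 10:15 on Jan 20 in Cordova Station.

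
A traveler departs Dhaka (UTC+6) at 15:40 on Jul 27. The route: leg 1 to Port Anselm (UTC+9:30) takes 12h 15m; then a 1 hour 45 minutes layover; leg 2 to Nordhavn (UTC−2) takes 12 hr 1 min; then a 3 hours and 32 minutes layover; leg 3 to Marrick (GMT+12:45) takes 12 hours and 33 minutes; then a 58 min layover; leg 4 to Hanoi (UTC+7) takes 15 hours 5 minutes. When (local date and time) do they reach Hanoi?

02:49 on Jul 30

Convert departure to UTC: 15:40 − 6:00 = 09:40 UTC on Jul 27.
Add 12 hours 15 minutes leg 1 → 21:55 UTC.
Add 1 hour and 45 minutes layover in Port Anselm → 23:40 UTC.
Add 12 hours and 1 minute leg 2 → 11:41 UTC (Jul 28).
Add 3 hours and 32 minutes layover in Nordhavn → 15:13 UTC.
Add 12 hours 33 minutes leg 3 → 03:46 UTC (Jul 29).
Add 58 minutes layover in Marrick → 04:44 UTC.
Add 15 hours 5 minutes leg 4 → 19:49 UTC.
Hanoi is UTC+7:00, so local arrival = 19:49 + 7:00 = 02:49 on Jul 30.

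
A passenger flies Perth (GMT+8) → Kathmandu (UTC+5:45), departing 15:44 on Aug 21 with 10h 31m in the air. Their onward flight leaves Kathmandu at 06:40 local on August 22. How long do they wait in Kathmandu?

Convert departure to UTC: 15:44 − 8:00 = 07:44 UTC on Aug 21.
Add 10 hours 31 minutes flight time → 18:15 UTC.
Kathmandu is UTC+5:45, so local arrival = 18:15 + 5:45 = 00:00 on Aug 22.
Layover = 06:40 − 00:00 = 6 hours 40 minutes.

6 hours 40 minutes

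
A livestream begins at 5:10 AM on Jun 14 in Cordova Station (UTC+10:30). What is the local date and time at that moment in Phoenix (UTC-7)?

11:40 AM on Jun 13

In UTC: 5:10 AM − 10:30 = 6:40 PM on Jun 13.
Phoenix is UTC−7:00: 6:40 PM − 7:00 = 11:40 AM on Jun 13.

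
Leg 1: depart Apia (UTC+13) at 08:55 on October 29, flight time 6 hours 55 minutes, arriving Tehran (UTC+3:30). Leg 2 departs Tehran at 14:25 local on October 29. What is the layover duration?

Convert departure to UTC: 08:55 − 13:00 = 19:55 UTC on Oct 28.
Add 6 hours 55 minutes flight time → 02:50 UTC (Oct 29).
Tehran is UTC+3:30, so local arrival = 02:50 + 3:30 = 06:20 on Oct 29.
Layover = 14:25 − 06:20 = 8 hours 5 minutes.

8 hours 5 minutes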